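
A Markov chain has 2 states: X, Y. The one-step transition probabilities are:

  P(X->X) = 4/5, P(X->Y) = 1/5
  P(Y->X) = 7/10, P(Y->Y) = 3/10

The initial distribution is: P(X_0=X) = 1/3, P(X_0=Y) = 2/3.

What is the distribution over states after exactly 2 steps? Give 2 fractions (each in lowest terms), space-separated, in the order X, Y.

Propagating the distribution step by step (d_{t+1} = d_t * P):
d_0 = (X=1/3, Y=2/3)
  d_1[X] = 1/3*4/5 + 2/3*7/10 = 11/15
  d_1[Y] = 1/3*1/5 + 2/3*3/10 = 4/15
d_1 = (X=11/15, Y=4/15)
  d_2[X] = 11/15*4/5 + 4/15*7/10 = 58/75
  d_2[Y] = 11/15*1/5 + 4/15*3/10 = 17/75
d_2 = (X=58/75, Y=17/75)

Answer: 58/75 17/75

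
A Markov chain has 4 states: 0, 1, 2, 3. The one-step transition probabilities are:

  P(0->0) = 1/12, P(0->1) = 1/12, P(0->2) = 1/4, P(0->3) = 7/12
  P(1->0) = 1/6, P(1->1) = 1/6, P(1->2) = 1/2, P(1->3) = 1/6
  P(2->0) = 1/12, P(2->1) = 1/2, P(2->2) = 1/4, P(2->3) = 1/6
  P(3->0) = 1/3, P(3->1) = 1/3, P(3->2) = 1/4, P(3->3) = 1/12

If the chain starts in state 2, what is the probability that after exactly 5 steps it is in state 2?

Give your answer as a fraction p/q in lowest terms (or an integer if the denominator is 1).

Answer: 4481/13824

Derivation:
Computing P^5 by repeated multiplication:
P^1 =
  0: [1/12, 1/12, 1/4, 7/12]
  1: [1/6, 1/6, 1/2, 1/6]
  2: [1/12, 1/2, 1/4, 1/6]
  3: [1/3, 1/3, 1/4, 1/12]
P^2 =
  0: [17/72, 49/144, 13/48, 11/72]
  1: [5/36, 25/72, 7/24, 2/9]
  2: [1/6, 13/48, 3/8, 3/16]
  3: [19/144, 17/72, 1/3, 43/144]
P^3 =
  0: [259/1728, 227/864, 193/576, 109/432]
  1: [145/864, 125/432, 97/288, 89/432]
  2: [11/72, 89/288, 61/192, 127/576]
  3: [307/1728, 547/1728, 89/288, 85/432]
P^4 =
  0: [1745/10368, 6385/20736, 1091/3456, 4315/20736]
  1: [103/648, 3103/10368, 557/1728, 2275/10368]
  2: [1135/6912, 1025/3456, 377/1152, 1465/6912]
  3: [3295/20736, 5965/20736, 2275/6912, 4651/20736]
P^5 =
  0: [20033/124416, 18199/62208, 27121/82944, 54607/248832]
  1: [2537/15552, 18503/62208, 13471/41472, 26701/124416]
  2: [13357/82944, 24667/82944, 4481/13824, 9017/41472]
  3: [20327/124416, 74779/248832, 26701/82944, 3331/15552]

(P^5)[2 -> 2] = 4481/13824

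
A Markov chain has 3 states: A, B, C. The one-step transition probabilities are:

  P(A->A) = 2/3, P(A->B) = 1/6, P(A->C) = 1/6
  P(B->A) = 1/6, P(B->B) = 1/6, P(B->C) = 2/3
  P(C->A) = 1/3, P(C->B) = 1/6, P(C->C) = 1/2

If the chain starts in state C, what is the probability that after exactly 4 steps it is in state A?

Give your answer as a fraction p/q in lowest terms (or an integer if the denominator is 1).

Answer: 49/108

Derivation:
Computing P^4 by repeated multiplication:
P^1 =
  A: [2/3, 1/6, 1/6]
  B: [1/6, 1/6, 2/3]
  C: [1/3, 1/6, 1/2]
P^2 =
  A: [19/36, 1/6, 11/36]
  B: [13/36, 1/6, 17/36]
  C: [5/12, 1/6, 5/12]
P^3 =
  A: [13/27, 1/6, 19/54]
  B: [23/54, 1/6, 11/27]
  C: [4/9, 1/6, 7/18]
P^4 =
  A: [151/324, 1/6, 119/324]
  B: [145/324, 1/6, 125/324]
  C: [49/108, 1/6, 41/108]

(P^4)[C -> A] = 49/108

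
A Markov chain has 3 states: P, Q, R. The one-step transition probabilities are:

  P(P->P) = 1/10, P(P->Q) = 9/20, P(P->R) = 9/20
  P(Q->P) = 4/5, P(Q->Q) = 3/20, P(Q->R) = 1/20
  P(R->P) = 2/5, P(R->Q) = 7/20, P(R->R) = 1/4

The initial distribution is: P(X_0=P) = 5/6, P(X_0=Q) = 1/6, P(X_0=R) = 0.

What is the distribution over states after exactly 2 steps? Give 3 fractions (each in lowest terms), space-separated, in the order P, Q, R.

Answer: 99/200 7/24 16/75

Derivation:
Propagating the distribution step by step (d_{t+1} = d_t * P):
d_0 = (P=5/6, Q=1/6, R=0)
  d_1[P] = 5/6*1/10 + 1/6*4/5 + 0*2/5 = 13/60
  d_1[Q] = 5/6*9/20 + 1/6*3/20 + 0*7/20 = 2/5
  d_1[R] = 5/6*9/20 + 1/6*1/20 + 0*1/4 = 23/60
d_1 = (P=13/60, Q=2/5, R=23/60)
  d_2[P] = 13/60*1/10 + 2/5*4/5 + 23/60*2/5 = 99/200
  d_2[Q] = 13/60*9/20 + 2/5*3/20 + 23/60*7/20 = 7/24
  d_2[R] = 13/60*9/20 + 2/5*1/20 + 23/60*1/4 = 16/75
d_2 = (P=99/200, Q=7/24, R=16/75)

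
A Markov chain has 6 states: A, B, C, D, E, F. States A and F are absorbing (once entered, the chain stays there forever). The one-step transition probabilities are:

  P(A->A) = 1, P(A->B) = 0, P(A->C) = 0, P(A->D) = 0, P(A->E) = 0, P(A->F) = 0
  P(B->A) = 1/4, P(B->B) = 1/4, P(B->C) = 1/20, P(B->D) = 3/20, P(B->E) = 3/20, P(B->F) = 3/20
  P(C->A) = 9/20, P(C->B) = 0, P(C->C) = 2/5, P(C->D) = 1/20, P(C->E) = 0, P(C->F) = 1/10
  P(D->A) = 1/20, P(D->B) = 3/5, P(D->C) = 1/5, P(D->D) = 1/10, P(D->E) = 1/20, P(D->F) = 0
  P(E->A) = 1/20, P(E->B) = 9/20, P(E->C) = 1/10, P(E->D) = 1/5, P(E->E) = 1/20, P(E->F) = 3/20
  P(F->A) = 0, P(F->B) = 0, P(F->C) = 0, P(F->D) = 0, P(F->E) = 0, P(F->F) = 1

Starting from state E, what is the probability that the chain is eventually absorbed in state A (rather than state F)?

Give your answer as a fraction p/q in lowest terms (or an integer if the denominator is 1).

Let a_i = P(absorbed in A | start in state i).
Boundary conditions: a_A = 1, a_F = 0.
For each transient state i, a_i = sum_j P(i->j) * a_j:
  a_B = 1/4*a_A + 1/4*a_B + 1/20*a_C + 3/20*a_D + 3/20*a_E + 3/20*a_F
  a_C = 9/20*a_A + 0*a_B + 2/5*a_C + 1/20*a_D + 0*a_E + 1/10*a_F
  a_D = 1/20*a_A + 3/5*a_B + 1/5*a_C + 1/10*a_D + 1/20*a_E + 0*a_F
  a_E = 1/20*a_A + 9/20*a_B + 1/10*a_C + 1/5*a_D + 1/20*a_E + 3/20*a_F

Substituting a_A = 1 and a_F = 0, rearrange to (I - Q) a = r where r[i] = P(i -> A):
  [3/4, -1/20, -3/20, -3/20] . (a_B, a_C, a_D, a_E) = 1/4
  [0, 3/5, -1/20, 0] . (a_B, a_C, a_D, a_E) = 9/20
  [-3/5, -1/5, 9/10, -1/20] . (a_B, a_C, a_D, a_E) = 1/20
  [-9/20, -1/10, -1/5, 19/20] . (a_B, a_C, a_D, a_E) = 1/20

Solving yields:
  a_B = 1472/2283
  a_C = 615/761
  a_D = 531/761
  a_E = 449/761

Starting state is E, so the absorption probability is a_E = 449/761.

Answer: 449/761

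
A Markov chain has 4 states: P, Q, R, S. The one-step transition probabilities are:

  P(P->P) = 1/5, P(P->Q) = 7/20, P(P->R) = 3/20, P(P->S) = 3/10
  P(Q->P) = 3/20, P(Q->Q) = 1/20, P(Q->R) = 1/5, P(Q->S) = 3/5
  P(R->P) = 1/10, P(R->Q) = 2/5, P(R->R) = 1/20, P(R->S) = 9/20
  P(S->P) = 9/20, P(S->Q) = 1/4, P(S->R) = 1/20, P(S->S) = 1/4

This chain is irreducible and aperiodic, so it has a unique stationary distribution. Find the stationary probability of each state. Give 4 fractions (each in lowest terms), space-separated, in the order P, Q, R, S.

The stationary distribution satisfies pi = pi * P, i.e.:
  pi_P = 1/5*pi_P + 3/20*pi_Q + 1/10*pi_R + 9/20*pi_S
  pi_Q = 7/20*pi_P + 1/20*pi_Q + 2/5*pi_R + 1/4*pi_S
  pi_R = 3/20*pi_P + 1/5*pi_Q + 1/20*pi_R + 1/20*pi_S
  pi_S = 3/10*pi_P + 3/5*pi_Q + 9/20*pi_R + 1/4*pi_S
with normalization: pi_P + pi_Q + pi_R + pi_S = 1.

Using the first 3 balance equations plus normalization, the linear system A*pi = b is:
  [-4/5, 3/20, 1/10, 9/20] . pi = 0
  [7/20, -19/20, 2/5, 1/4] . pi = 0
  [3/20, 1/5, -19/20, 1/20] . pi = 0
  [1, 1, 1, 1] . pi = 1

Solving yields:
  pi_P = 372/1381
  pi_Q = 1015/4143
  pi_R = 157/1381
  pi_S = 1541/4143

Verification (pi * P):
  372/1381*1/5 + 1015/4143*3/20 + 157/1381*1/10 + 1541/4143*9/20 = 372/1381 = pi_P  (ok)
  372/1381*7/20 + 1015/4143*1/20 + 157/1381*2/5 + 1541/4143*1/4 = 1015/4143 = pi_Q  (ok)
  372/1381*3/20 + 1015/4143*1/5 + 157/1381*1/20 + 1541/4143*1/20 = 157/1381 = pi_R  (ok)
  372/1381*3/10 + 1015/4143*3/5 + 157/1381*9/20 + 1541/4143*1/4 = 1541/4143 = pi_S  (ok)

Answer: 372/1381 1015/4143 157/1381 1541/4143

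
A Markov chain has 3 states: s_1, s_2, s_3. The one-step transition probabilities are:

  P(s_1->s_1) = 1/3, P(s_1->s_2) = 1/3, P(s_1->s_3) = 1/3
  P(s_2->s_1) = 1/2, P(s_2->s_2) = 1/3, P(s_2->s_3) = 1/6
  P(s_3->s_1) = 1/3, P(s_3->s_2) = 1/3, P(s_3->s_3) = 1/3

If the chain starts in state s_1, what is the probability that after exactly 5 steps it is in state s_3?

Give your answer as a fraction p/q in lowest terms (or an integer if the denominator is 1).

Answer: 5/18

Derivation:
Computing P^5 by repeated multiplication:
P^1 =
  s_1: [1/3, 1/3, 1/3]
  s_2: [1/2, 1/3, 1/6]
  s_3: [1/3, 1/3, 1/3]
P^2 =
  s_1: [7/18, 1/3, 5/18]
  s_2: [7/18, 1/3, 5/18]
  s_3: [7/18, 1/3, 5/18]
P^3 =
  s_1: [7/18, 1/3, 5/18]
  s_2: [7/18, 1/3, 5/18]
  s_3: [7/18, 1/3, 5/18]
P^4 =
  s_1: [7/18, 1/3, 5/18]
  s_2: [7/18, 1/3, 5/18]
  s_3: [7/18, 1/3, 5/18]
P^5 =
  s_1: [7/18, 1/3, 5/18]
  s_2: [7/18, 1/3, 5/18]
  s_3: [7/18, 1/3, 5/18]

(P^5)[s_1 -> s_3] = 5/18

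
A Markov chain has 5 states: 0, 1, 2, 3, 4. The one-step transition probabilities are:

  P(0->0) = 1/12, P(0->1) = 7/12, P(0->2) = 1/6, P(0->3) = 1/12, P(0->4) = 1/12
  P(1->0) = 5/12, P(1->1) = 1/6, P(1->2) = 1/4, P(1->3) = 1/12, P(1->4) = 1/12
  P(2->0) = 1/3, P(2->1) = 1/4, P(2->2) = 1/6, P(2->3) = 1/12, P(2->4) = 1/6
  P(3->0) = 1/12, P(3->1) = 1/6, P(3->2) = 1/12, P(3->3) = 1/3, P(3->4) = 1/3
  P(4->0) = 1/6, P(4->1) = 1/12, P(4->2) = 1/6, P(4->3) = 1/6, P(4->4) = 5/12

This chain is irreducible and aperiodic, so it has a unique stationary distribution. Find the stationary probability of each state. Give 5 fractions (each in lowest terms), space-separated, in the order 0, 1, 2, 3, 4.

The stationary distribution satisfies pi = pi * P, i.e.:
  pi_0 = 1/12*pi_0 + 5/12*pi_1 + 1/3*pi_2 + 1/12*pi_3 + 1/6*pi_4
  pi_1 = 7/12*pi_0 + 1/6*pi_1 + 1/4*pi_2 + 1/6*pi_3 + 1/12*pi_4
  pi_2 = 1/6*pi_0 + 1/4*pi_1 + 1/6*pi_2 + 1/12*pi_3 + 1/6*pi_4
  pi_3 = 1/12*pi_0 + 1/12*pi_1 + 1/12*pi_2 + 1/3*pi_3 + 1/6*pi_4
  pi_4 = 1/12*pi_0 + 1/12*pi_1 + 1/6*pi_2 + 1/3*pi_3 + 5/12*pi_4
with normalization: pi_0 + pi_1 + pi_2 + pi_3 + pi_4 = 1.

Using the first 4 balance equations plus normalization, the linear system A*pi = b is:
  [-11/12, 5/12, 1/3, 1/12, 1/6] . pi = 0
  [7/12, -5/6, 1/4, 1/6, 1/12] . pi = 0
  [1/6, 1/4, -5/6, 1/12, 1/6] . pi = 0
  [1/12, 1/12, 1/12, -2/3, 1/6] . pi = 0
  [1, 1, 1, 1, 1] . pi = 1

Solving yields:
  pi_0 = 834/3607
  pi_1 = 3771/14428
  pi_2 = 2559/14428
  pi_3 = 1919/14428
  pi_4 = 2843/14428

Verification (pi * P):
  834/3607*1/12 + 3771/14428*5/12 + 2559/14428*1/3 + 1919/14428*1/12 + 2843/14428*1/6 = 834/3607 = pi_0  (ok)
  834/3607*7/12 + 3771/14428*1/6 + 2559/14428*1/4 + 1919/14428*1/6 + 2843/14428*1/12 = 3771/14428 = pi_1  (ok)
  834/3607*1/6 + 3771/14428*1/4 + 2559/14428*1/6 + 1919/14428*1/12 + 2843/14428*1/6 = 2559/14428 = pi_2  (ok)
  834/3607*1/12 + 3771/14428*1/12 + 2559/14428*1/12 + 1919/14428*1/3 + 2843/14428*1/6 = 1919/14428 = pi_3  (ok)
  834/3607*1/12 + 3771/14428*1/12 + 2559/14428*1/6 + 1919/14428*1/3 + 2843/14428*5/12 = 2843/14428 = pi_4  (ok)

Answer: 834/3607 3771/14428 2559/14428 1919/14428 2843/14428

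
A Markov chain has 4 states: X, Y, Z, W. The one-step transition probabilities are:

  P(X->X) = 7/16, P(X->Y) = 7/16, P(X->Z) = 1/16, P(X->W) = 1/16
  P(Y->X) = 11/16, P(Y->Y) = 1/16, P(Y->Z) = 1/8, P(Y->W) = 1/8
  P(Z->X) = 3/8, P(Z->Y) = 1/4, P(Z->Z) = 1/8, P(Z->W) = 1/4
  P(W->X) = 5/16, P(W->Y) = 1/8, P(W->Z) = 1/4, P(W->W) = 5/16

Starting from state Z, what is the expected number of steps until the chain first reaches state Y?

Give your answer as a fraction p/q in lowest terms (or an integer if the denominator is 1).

Answer: 592/177

Derivation:
Let h_i = expected steps to first reach Y from state i.
Boundary: h_Y = 0.
First-step equations for the other states:
  h_X = 1 + 7/16*h_X + 7/16*h_Y + 1/16*h_Z + 1/16*h_W
  h_Z = 1 + 3/8*h_X + 1/4*h_Y + 1/8*h_Z + 1/4*h_W
  h_W = 1 + 5/16*h_X + 1/8*h_Y + 1/4*h_Z + 5/16*h_W

Substituting h_Y = 0 and rearranging gives the linear system (I - Q) h = 1:
  [9/16, -1/16, -1/16] . (h_X, h_Z, h_W) = 1
  [-3/8, 7/8, -1/4] . (h_X, h_Z, h_W) = 1
  [-5/16, -1/4, 11/16] . (h_X, h_Z, h_W) = 1

Solving yields:
  h_X = 152/59
  h_Z = 592/177
  h_W = 680/177

Starting state is Z, so the expected hitting time is h_Z = 592/177.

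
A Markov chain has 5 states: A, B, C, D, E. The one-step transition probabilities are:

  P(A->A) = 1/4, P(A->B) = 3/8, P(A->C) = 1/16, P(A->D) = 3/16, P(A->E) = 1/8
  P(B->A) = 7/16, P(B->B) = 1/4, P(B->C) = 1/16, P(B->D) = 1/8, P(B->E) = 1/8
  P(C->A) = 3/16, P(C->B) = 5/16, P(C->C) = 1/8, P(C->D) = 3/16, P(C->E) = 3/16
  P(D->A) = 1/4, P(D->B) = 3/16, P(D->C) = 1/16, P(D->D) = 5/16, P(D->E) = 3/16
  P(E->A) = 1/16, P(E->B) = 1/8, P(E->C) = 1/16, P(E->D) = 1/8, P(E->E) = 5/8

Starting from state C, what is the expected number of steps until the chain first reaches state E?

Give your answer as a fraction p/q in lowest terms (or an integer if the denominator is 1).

Answer: 1394/211

Derivation:
Let h_i = expected steps to first reach E from state i.
Boundary: h_E = 0.
First-step equations for the other states:
  h_A = 1 + 1/4*h_A + 3/8*h_B + 1/16*h_C + 3/16*h_D + 1/8*h_E
  h_B = 1 + 7/16*h_A + 1/4*h_B + 1/16*h_C + 1/8*h_D + 1/8*h_E
  h_C = 1 + 3/16*h_A + 5/16*h_B + 1/8*h_C + 3/16*h_D + 3/16*h_E
  h_D = 1 + 1/4*h_A + 3/16*h_B + 1/16*h_C + 5/16*h_D + 3/16*h_E

Substituting h_E = 0 and rearranging gives the linear system (I - Q) h = 1:
  [3/4, -3/8, -1/16, -3/16] . (h_A, h_B, h_C, h_D) = 1
  [-7/16, 3/4, -1/16, -1/8] . (h_A, h_B, h_C, h_D) = 1
  [-3/16, -5/16, 7/8, -3/16] . (h_A, h_B, h_C, h_D) = 1
  [-1/4, -3/16, -1/16, 11/16] . (h_A, h_B, h_C, h_D) = 1

Solving yields:
  h_A = 1494/211
  h_B = 1500/211
  h_C = 1394/211
  h_D = 1386/211

Starting state is C, so the expected hitting time is h_C = 1394/211.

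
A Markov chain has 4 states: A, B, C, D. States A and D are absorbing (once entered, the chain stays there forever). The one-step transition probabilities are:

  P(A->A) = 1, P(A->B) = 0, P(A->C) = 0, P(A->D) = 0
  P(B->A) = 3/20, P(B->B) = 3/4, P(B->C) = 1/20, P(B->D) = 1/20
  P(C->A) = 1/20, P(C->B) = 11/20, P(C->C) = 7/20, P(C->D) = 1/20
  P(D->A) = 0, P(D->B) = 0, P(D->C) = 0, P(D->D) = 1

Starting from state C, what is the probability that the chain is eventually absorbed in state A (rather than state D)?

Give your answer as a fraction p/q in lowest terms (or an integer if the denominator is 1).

Let a_i = P(absorbed in A | start in state i).
Boundary conditions: a_A = 1, a_D = 0.
For each transient state i, a_i = sum_j P(i->j) * a_j:
  a_B = 3/20*a_A + 3/4*a_B + 1/20*a_C + 1/20*a_D
  a_C = 1/20*a_A + 11/20*a_B + 7/20*a_C + 1/20*a_D

Substituting a_A = 1 and a_D = 0, rearrange to (I - Q) a = r where r[i] = P(i -> A):
  [1/4, -1/20] . (a_B, a_C) = 3/20
  [-11/20, 13/20] . (a_B, a_C) = 1/20

Solving yields:
  a_B = 20/27
  a_C = 19/27

Starting state is C, so the absorption probability is a_C = 19/27.

Answer: 19/27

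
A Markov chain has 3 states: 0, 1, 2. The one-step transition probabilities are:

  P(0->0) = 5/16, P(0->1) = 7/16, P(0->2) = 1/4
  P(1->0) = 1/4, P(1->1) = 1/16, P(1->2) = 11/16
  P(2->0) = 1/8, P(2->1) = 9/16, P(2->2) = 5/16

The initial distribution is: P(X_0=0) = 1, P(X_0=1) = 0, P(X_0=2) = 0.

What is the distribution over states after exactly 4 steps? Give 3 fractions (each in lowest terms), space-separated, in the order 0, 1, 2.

Answer: 13861/65536 11349/32768 28977/65536

Derivation:
Propagating the distribution step by step (d_{t+1} = d_t * P):
d_0 = (0=1, 1=0, 2=0)
  d_1[0] = 1*5/16 + 0*1/4 + 0*1/8 = 5/16
  d_1[1] = 1*7/16 + 0*1/16 + 0*9/16 = 7/16
  d_1[2] = 1*1/4 + 0*11/16 + 0*5/16 = 1/4
d_1 = (0=5/16, 1=7/16, 2=1/4)
  d_2[0] = 5/16*5/16 + 7/16*1/4 + 1/4*1/8 = 61/256
  d_2[1] = 5/16*7/16 + 7/16*1/16 + 1/4*9/16 = 39/128
  d_2[2] = 5/16*1/4 + 7/16*11/16 + 1/4*5/16 = 117/256
d_2 = (0=61/256, 1=39/128, 2=117/256)
  d_3[0] = 61/256*5/16 + 39/128*1/4 + 117/256*1/8 = 851/4096
  d_3[1] = 61/256*7/16 + 39/128*1/16 + 117/256*9/16 = 779/2048
  d_3[2] = 61/256*1/4 + 39/128*11/16 + 117/256*5/16 = 1687/4096
d_3 = (0=851/4096, 1=779/2048, 2=1687/4096)
  d_4[0] = 851/4096*5/16 + 779/2048*1/4 + 1687/4096*1/8 = 13861/65536
  d_4[1] = 851/4096*7/16 + 779/2048*1/16 + 1687/4096*9/16 = 11349/32768
  d_4[2] = 851/4096*1/4 + 779/2048*11/16 + 1687/4096*5/16 = 28977/65536
d_4 = (0=13861/65536, 1=11349/32768, 2=28977/65536)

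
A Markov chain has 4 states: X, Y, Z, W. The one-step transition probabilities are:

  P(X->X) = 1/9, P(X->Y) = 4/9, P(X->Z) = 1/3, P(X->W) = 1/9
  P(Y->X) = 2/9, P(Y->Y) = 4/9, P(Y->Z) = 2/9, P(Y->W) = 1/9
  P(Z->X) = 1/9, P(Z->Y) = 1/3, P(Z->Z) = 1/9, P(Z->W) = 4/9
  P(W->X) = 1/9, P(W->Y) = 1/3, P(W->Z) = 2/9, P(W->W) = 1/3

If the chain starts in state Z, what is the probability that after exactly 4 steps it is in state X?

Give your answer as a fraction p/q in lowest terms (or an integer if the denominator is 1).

Computing P^4 by repeated multiplication:
P^1 =
  X: [1/9, 4/9, 1/3, 1/9]
  Y: [2/9, 4/9, 2/9, 1/9]
  Z: [1/9, 1/3, 1/9, 4/9]
  W: [1/9, 1/3, 2/9, 1/3]
P^2 =
  X: [13/81, 32/81, 16/81, 20/81]
  Y: [13/81, 11/27, 2/9, 17/81]
  Z: [4/27, 31/81, 2/9, 20/81]
  W: [4/27, 31/81, 17/81, 7/27]
P^3 =
  X: [113/729, 32/81, 53/243, 169/729]
  Y: [38/243, 289/729, 157/729, 169/729]
  Z: [112/729, 286/729, 52/243, 175/729]
  W: [112/729, 286/729, 157/729, 58/243]
P^4 =
  X: [113/729, 2588/6561, 1412/6561, 1544/6561]
  Y: [1018/6561, 2590/6561, 1415/6561, 1538/6561]
  Z: [1015/6561, 2585/6561, 1414/6561, 1547/6561]
  W: [1015/6561, 2585/6561, 157/729, 172/729]

(P^4)[Z -> X] = 1015/6561

Answer: 1015/6561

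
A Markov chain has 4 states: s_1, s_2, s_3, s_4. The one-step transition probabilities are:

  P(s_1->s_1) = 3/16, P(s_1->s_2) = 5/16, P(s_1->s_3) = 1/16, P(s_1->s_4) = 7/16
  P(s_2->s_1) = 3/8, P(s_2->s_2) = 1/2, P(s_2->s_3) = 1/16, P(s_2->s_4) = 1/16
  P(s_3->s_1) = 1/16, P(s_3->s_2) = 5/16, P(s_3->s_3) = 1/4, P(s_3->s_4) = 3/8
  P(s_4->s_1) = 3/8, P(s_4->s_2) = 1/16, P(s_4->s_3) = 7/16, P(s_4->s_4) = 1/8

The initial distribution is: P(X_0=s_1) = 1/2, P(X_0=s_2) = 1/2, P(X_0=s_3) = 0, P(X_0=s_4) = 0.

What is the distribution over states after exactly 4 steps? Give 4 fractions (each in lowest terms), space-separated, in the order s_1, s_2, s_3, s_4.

Propagating the distribution step by step (d_{t+1} = d_t * P):
d_0 = (s_1=1/2, s_2=1/2, s_3=0, s_4=0)
  d_1[s_1] = 1/2*3/16 + 1/2*3/8 + 0*1/16 + 0*3/8 = 9/32
  d_1[s_2] = 1/2*5/16 + 1/2*1/2 + 0*5/16 + 0*1/16 = 13/32
  d_1[s_3] = 1/2*1/16 + 1/2*1/16 + 0*1/4 + 0*7/16 = 1/16
  d_1[s_4] = 1/2*7/16 + 1/2*1/16 + 0*3/8 + 0*1/8 = 1/4
d_1 = (s_1=9/32, s_2=13/32, s_3=1/16, s_4=1/4)
  d_2[s_1] = 9/32*3/16 + 13/32*3/8 + 1/16*1/16 + 1/4*3/8 = 155/512
  d_2[s_2] = 9/32*5/16 + 13/32*1/2 + 1/16*5/16 + 1/4*1/16 = 167/512
  d_2[s_3] = 9/32*1/16 + 13/32*1/16 + 1/16*1/4 + 1/4*7/16 = 43/256
  d_2[s_4] = 9/32*7/16 + 13/32*1/16 + 1/16*3/8 + 1/4*1/8 = 13/64
d_2 = (s_1=155/512, s_2=167/512, s_3=43/256, s_4=13/64)
  d_3[s_1] = 155/512*3/16 + 167/512*3/8 + 43/256*1/16 + 13/64*3/8 = 2177/8192
  d_3[s_2] = 155/512*5/16 + 167/512*1/2 + 43/256*5/16 + 13/64*1/16 = 2645/8192
  d_3[s_3] = 155/512*1/16 + 167/512*1/16 + 43/256*1/4 + 13/64*7/16 = 697/4096
  d_3[s_4] = 155/512*7/16 + 167/512*1/16 + 43/256*3/8 + 13/64*1/8 = 247/1024
d_3 = (s_1=2177/8192, s_2=2645/8192, s_3=697/4096, s_4=247/1024)
  d_4[s_1] = 2177/8192*3/16 + 2645/8192*3/8 + 697/4096*1/16 + 247/1024*3/8 = 35651/131072
  d_4[s_2] = 2177/8192*5/16 + 2645/8192*1/2 + 697/4096*5/16 + 247/1024*1/16 = 40991/131072
  d_4[s_3] = 2177/8192*1/16 + 2645/8192*1/16 + 697/4096*1/4 + 247/1024*7/16 = 12115/65536
  d_4[s_4] = 2177/8192*7/16 + 2645/8192*1/16 + 697/4096*3/8 + 247/1024*1/8 = 3775/16384
d_4 = (s_1=35651/131072, s_2=40991/131072, s_3=12115/65536, s_4=3775/16384)

Answer: 35651/131072 40991/131072 12115/65536 3775/16384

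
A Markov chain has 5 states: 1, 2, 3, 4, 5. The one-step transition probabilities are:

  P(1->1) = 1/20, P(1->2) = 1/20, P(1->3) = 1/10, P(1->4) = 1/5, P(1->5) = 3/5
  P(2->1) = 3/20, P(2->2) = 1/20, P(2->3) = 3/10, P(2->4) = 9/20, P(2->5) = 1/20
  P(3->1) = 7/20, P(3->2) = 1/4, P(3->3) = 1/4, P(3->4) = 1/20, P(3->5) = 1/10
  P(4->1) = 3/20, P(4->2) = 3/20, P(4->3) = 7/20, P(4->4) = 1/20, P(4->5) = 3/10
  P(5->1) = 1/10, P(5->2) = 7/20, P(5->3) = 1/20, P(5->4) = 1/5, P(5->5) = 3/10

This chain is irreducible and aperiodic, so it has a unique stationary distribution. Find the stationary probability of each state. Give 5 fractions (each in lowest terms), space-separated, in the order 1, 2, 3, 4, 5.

The stationary distribution satisfies pi = pi * P, i.e.:
  pi_1 = 1/20*pi_1 + 3/20*pi_2 + 7/20*pi_3 + 3/20*pi_4 + 1/10*pi_5
  pi_2 = 1/20*pi_1 + 1/20*pi_2 + 1/4*pi_3 + 3/20*pi_4 + 7/20*pi_5
  pi_3 = 1/10*pi_1 + 3/10*pi_2 + 1/4*pi_3 + 7/20*pi_4 + 1/20*pi_5
  pi_4 = 1/5*pi_1 + 9/20*pi_2 + 1/20*pi_3 + 1/20*pi_4 + 1/5*pi_5
  pi_5 = 3/5*pi_1 + 1/20*pi_2 + 1/10*pi_3 + 3/10*pi_4 + 3/10*pi_5
with normalization: pi_1 + pi_2 + pi_3 + pi_4 + pi_5 = 1.

Using the first 4 balance equations plus normalization, the linear system A*pi = b is:
  [-19/20, 3/20, 7/20, 3/20, 1/10] . pi = 0
  [1/20, -19/20, 1/4, 3/20, 7/20] . pi = 0
  [1/10, 3/10, -3/4, 7/20, 1/20] . pi = 0
  [1/5, 9/20, 1/20, -19/20, 1/5] . pi = 0
  [1, 1, 1, 1, 1] . pi = 1

Solving yields:
  pi_1 = 18246/113197
  pi_2 = 21228/113197
  pi_3 = 6527/32342
  pi_4 = 42643/226394
  pi_5 = 29557/113197

Verification (pi * P):
  18246/113197*1/20 + 21228/113197*3/20 + 6527/32342*7/20 + 42643/226394*3/20 + 29557/113197*1/10 = 18246/113197 = pi_1  (ok)
  18246/113197*1/20 + 21228/113197*1/20 + 6527/32342*1/4 + 42643/226394*3/20 + 29557/113197*7/20 = 21228/113197 = pi_2  (ok)
  18246/113197*1/10 + 21228/113197*3/10 + 6527/32342*1/4 + 42643/226394*7/20 + 29557/113197*1/20 = 6527/32342 = pi_3  (ok)
  18246/113197*1/5 + 21228/113197*9/20 + 6527/32342*1/20 + 42643/226394*1/20 + 29557/113197*1/5 = 42643/226394 = pi_4  (ok)
  18246/113197*3/5 + 21228/113197*1/20 + 6527/32342*1/10 + 42643/226394*3/10 + 29557/113197*3/10 = 29557/113197 = pi_5  (ok)

Answer: 18246/113197 21228/113197 6527/32342 42643/226394 29557/113197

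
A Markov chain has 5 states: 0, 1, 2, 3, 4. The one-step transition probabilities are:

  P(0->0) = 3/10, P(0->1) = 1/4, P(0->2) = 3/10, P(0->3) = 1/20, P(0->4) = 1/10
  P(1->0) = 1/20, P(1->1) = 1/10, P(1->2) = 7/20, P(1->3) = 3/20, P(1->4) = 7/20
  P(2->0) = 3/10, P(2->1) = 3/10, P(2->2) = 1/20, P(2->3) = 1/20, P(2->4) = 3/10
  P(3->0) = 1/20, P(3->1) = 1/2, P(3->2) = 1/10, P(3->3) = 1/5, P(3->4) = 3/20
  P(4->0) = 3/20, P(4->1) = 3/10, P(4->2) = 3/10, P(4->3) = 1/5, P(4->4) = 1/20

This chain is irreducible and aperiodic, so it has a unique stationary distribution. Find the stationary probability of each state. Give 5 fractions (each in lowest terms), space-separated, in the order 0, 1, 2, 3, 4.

The stationary distribution satisfies pi = pi * P, i.e.:
  pi_0 = 3/10*pi_0 + 1/20*pi_1 + 3/10*pi_2 + 1/20*pi_3 + 3/20*pi_4
  pi_1 = 1/4*pi_0 + 1/10*pi_1 + 3/10*pi_2 + 1/2*pi_3 + 3/10*pi_4
  pi_2 = 3/10*pi_0 + 7/20*pi_1 + 1/20*pi_2 + 1/10*pi_3 + 3/10*pi_4
  pi_3 = 1/20*pi_0 + 3/20*pi_1 + 1/20*pi_2 + 1/5*pi_3 + 1/5*pi_4
  pi_4 = 1/10*pi_0 + 7/20*pi_1 + 3/10*pi_2 + 3/20*pi_3 + 1/20*pi_4
with normalization: pi_0 + pi_1 + pi_2 + pi_3 + pi_4 = 1.

Using the first 4 balance equations plus normalization, the linear system A*pi = b is:
  [-7/10, 1/20, 3/10, 1/20, 3/20] . pi = 0
  [1/4, -9/10, 3/10, 1/2, 3/10] . pi = 0
  [3/10, 7/20, -19/20, 1/10, 3/10] . pi = 0
  [1/20, 3/20, 1/20, -4/5, 1/5] . pi = 0
  [1, 1, 1, 1, 1] . pi = 1

Solving yields:
  pi_0 = 8350/48783
  pi_1 = 12877/48783
  pi_2 = 535/2323
  pi_3 = 6175/48783
  pi_4 = 3382/16261

Verification (pi * P):
  8350/48783*3/10 + 12877/48783*1/20 + 535/2323*3/10 + 6175/48783*1/20 + 3382/16261*3/20 = 8350/48783 = pi_0  (ok)
  8350/48783*1/4 + 12877/48783*1/10 + 535/2323*3/10 + 6175/48783*1/2 + 3382/16261*3/10 = 12877/48783 = pi_1  (ok)
  8350/48783*3/10 + 12877/48783*7/20 + 535/2323*1/20 + 6175/48783*1/10 + 3382/16261*3/10 = 535/2323 = pi_2  (ok)
  8350/48783*1/20 + 12877/48783*3/20 + 535/2323*1/20 + 6175/48783*1/5 + 3382/16261*1/5 = 6175/48783 = pi_3  (ok)
  8350/48783*1/10 + 12877/48783*7/20 + 535/2323*3/10 + 6175/48783*3/20 + 3382/16261*1/20 = 3382/16261 = pi_4  (ok)

Answer: 8350/48783 12877/48783 535/2323 6175/48783 3382/16261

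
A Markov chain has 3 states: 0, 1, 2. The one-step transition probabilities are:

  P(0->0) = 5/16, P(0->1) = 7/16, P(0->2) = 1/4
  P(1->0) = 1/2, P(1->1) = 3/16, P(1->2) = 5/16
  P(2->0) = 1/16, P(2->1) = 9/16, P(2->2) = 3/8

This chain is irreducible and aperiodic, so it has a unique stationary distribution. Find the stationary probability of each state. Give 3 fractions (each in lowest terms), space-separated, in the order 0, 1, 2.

Answer: 85/278 53/139 87/278

Derivation:
The stationary distribution satisfies pi = pi * P, i.e.:
  pi_0 = 5/16*pi_0 + 1/2*pi_1 + 1/16*pi_2
  pi_1 = 7/16*pi_0 + 3/16*pi_1 + 9/16*pi_2
  pi_2 = 1/4*pi_0 + 5/16*pi_1 + 3/8*pi_2
with normalization: pi_0 + pi_1 + pi_2 = 1.

Using the first 2 balance equations plus normalization, the linear system A*pi = b is:
  [-11/16, 1/2, 1/16] . pi = 0
  [7/16, -13/16, 9/16] . pi = 0
  [1, 1, 1] . pi = 1

Solving yields:
  pi_0 = 85/278
  pi_1 = 53/139
  pi_2 = 87/278

Verification (pi * P):
  85/278*5/16 + 53/139*1/2 + 87/278*1/16 = 85/278 = pi_0  (ok)
  85/278*7/16 + 53/139*3/16 + 87/278*9/16 = 53/139 = pi_1  (ok)
  85/278*1/4 + 53/139*5/16 + 87/278*3/8 = 87/278 = pi_2  (ok)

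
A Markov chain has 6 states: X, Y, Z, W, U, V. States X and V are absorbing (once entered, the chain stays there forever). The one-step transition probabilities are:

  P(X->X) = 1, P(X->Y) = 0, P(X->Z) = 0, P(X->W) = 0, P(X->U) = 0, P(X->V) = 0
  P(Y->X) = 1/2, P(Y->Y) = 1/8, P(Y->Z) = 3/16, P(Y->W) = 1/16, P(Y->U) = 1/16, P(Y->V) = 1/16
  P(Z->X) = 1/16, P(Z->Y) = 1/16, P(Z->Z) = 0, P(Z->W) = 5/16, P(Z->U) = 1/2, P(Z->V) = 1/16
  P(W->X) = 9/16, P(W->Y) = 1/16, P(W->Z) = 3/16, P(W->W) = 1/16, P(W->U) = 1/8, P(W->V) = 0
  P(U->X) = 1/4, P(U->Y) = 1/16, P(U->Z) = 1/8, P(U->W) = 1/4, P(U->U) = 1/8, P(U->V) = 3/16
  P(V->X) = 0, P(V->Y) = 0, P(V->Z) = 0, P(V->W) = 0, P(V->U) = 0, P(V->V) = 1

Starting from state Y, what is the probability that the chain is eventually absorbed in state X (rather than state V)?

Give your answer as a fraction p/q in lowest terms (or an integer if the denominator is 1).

Answer: 29998/35371

Derivation:
Let a_i = P(absorbed in X | start in state i).
Boundary conditions: a_X = 1, a_V = 0.
For each transient state i, a_i = sum_j P(i->j) * a_j:
  a_Y = 1/2*a_X + 1/8*a_Y + 3/16*a_Z + 1/16*a_W + 1/16*a_U + 1/16*a_V
  a_Z = 1/16*a_X + 1/16*a_Y + 0*a_Z + 5/16*a_W + 1/2*a_U + 1/16*a_V
  a_W = 9/16*a_X + 1/16*a_Y + 3/16*a_Z + 1/16*a_W + 1/8*a_U + 0*a_V
  a_U = 1/4*a_X + 1/16*a_Y + 1/8*a_Z + 1/4*a_W + 1/8*a_U + 3/16*a_V

Substituting a_X = 1 and a_V = 0, rearrange to (I - Q) a = r where r[i] = P(i -> X):
  [7/8, -3/16, -1/16, -1/16] . (a_Y, a_Z, a_W, a_U) = 1/2
  [-1/16, 1, -5/16, -1/2] . (a_Y, a_Z, a_W, a_U) = 1/16
  [-1/16, -3/16, 15/16, -1/8] . (a_Y, a_Z, a_W, a_U) = 9/16
  [-1/16, -1/8, -1/4, 7/8] . (a_Y, a_Z, a_W, a_U) = 1/4

Solving yields:
  a_Y = 29998/35371
  a_Z = 3806/5053
  a_W = 31907/35371
  a_U = 25171/35371

Starting state is Y, so the absorption probability is a_Y = 29998/35371.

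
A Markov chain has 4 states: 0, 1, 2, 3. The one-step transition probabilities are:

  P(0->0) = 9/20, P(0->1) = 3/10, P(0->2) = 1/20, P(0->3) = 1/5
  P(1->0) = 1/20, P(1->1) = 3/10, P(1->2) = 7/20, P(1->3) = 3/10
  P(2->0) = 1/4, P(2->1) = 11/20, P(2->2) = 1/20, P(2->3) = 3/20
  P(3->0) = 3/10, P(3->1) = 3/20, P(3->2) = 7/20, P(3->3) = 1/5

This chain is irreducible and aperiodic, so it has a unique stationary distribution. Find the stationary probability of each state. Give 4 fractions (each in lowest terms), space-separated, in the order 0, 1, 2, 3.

Answer: 1863/7562 2419/7562 803/3781 837/3781

Derivation:
The stationary distribution satisfies pi = pi * P, i.e.:
  pi_0 = 9/20*pi_0 + 1/20*pi_1 + 1/4*pi_2 + 3/10*pi_3
  pi_1 = 3/10*pi_0 + 3/10*pi_1 + 11/20*pi_2 + 3/20*pi_3
  pi_2 = 1/20*pi_0 + 7/20*pi_1 + 1/20*pi_2 + 7/20*pi_3
  pi_3 = 1/5*pi_0 + 3/10*pi_1 + 3/20*pi_2 + 1/5*pi_3
with normalization: pi_0 + pi_1 + pi_2 + pi_3 = 1.

Using the first 3 balance equations plus normalization, the linear system A*pi = b is:
  [-11/20, 1/20, 1/4, 3/10] . pi = 0
  [3/10, -7/10, 11/20, 3/20] . pi = 0
  [1/20, 7/20, -19/20, 7/20] . pi = 0
  [1, 1, 1, 1] . pi = 1

Solving yields:
  pi_0 = 1863/7562
  pi_1 = 2419/7562
  pi_2 = 803/3781
  pi_3 = 837/3781

Verification (pi * P):
  1863/7562*9/20 + 2419/7562*1/20 + 803/3781*1/4 + 837/3781*3/10 = 1863/7562 = pi_0  (ok)
  1863/7562*3/10 + 2419/7562*3/10 + 803/3781*11/20 + 837/3781*3/20 = 2419/7562 = pi_1  (ok)
  1863/7562*1/20 + 2419/7562*7/20 + 803/3781*1/20 + 837/3781*7/20 = 803/3781 = pi_2  (ok)
  1863/7562*1/5 + 2419/7562*3/10 + 803/3781*3/20 + 837/3781*1/5 = 837/3781 = pi_3  (ok)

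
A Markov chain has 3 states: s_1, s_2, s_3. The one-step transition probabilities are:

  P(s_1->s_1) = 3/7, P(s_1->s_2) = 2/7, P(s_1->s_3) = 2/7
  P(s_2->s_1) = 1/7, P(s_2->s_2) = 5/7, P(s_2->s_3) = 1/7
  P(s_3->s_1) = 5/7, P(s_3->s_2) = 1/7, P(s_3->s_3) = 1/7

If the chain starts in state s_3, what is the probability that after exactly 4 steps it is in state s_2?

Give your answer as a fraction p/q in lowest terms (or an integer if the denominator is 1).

Computing P^4 by repeated multiplication:
P^1 =
  s_1: [3/7, 2/7, 2/7]
  s_2: [1/7, 5/7, 1/7]
  s_3: [5/7, 1/7, 1/7]
P^2 =
  s_1: [3/7, 18/49, 10/49]
  s_2: [13/49, 4/7, 8/49]
  s_3: [3/7, 16/49, 12/49]
P^3 =
  s_1: [131/343, 142/343, 10/49]
  s_2: [107/343, 174/343, 62/343]
  s_3: [139/343, 134/343, 10/49]
P^4 =
  s_1: [885/2401, 1042/2401, 474/2401]
  s_2: [115/343, 1146/2401, 450/2401]
  s_3: [901/2401, 1018/2401, 482/2401]

(P^4)[s_3 -> s_2] = 1018/2401

Answer: 1018/2401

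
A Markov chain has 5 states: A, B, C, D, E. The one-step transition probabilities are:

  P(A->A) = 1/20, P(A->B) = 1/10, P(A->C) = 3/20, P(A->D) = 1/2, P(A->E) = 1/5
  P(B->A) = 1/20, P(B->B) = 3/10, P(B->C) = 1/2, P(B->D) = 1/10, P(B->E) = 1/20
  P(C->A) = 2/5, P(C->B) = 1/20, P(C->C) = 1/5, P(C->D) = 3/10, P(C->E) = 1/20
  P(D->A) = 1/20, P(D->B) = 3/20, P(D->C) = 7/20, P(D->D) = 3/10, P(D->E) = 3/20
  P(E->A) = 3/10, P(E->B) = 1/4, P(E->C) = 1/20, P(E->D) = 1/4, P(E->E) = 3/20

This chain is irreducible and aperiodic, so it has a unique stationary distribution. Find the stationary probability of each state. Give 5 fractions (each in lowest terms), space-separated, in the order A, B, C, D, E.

Answer: 9447/55081 8218/55081 14507/55081 16447/55081 6462/55081

Derivation:
The stationary distribution satisfies pi = pi * P, i.e.:
  pi_A = 1/20*pi_A + 1/20*pi_B + 2/5*pi_C + 1/20*pi_D + 3/10*pi_E
  pi_B = 1/10*pi_A + 3/10*pi_B + 1/20*pi_C + 3/20*pi_D + 1/4*pi_E
  pi_C = 3/20*pi_A + 1/2*pi_B + 1/5*pi_C + 7/20*pi_D + 1/20*pi_E
  pi_D = 1/2*pi_A + 1/10*pi_B + 3/10*pi_C + 3/10*pi_D + 1/4*pi_E
  pi_E = 1/5*pi_A + 1/20*pi_B + 1/20*pi_C + 3/20*pi_D + 3/20*pi_E
with normalization: pi_A + pi_B + pi_C + pi_D + pi_E = 1.

Using the first 4 balance equations plus normalization, the linear system A*pi = b is:
  [-19/20, 1/20, 2/5, 1/20, 3/10] . pi = 0
  [1/10, -7/10, 1/20, 3/20, 1/4] . pi = 0
  [3/20, 1/2, -4/5, 7/20, 1/20] . pi = 0
  [1/2, 1/10, 3/10, -7/10, 1/4] . pi = 0
  [1, 1, 1, 1, 1] . pi = 1

Solving yields:
  pi_A = 9447/55081
  pi_B = 8218/55081
  pi_C = 14507/55081
  pi_D = 16447/55081
  pi_E = 6462/55081

Verification (pi * P):
  9447/55081*1/20 + 8218/55081*1/20 + 14507/55081*2/5 + 16447/55081*1/20 + 6462/55081*3/10 = 9447/55081 = pi_A  (ok)
  9447/55081*1/10 + 8218/55081*3/10 + 14507/55081*1/20 + 16447/55081*3/20 + 6462/55081*1/4 = 8218/55081 = pi_B  (ok)
  9447/55081*3/20 + 8218/55081*1/2 + 14507/55081*1/5 + 16447/55081*7/20 + 6462/55081*1/20 = 14507/55081 = pi_C  (ok)
  9447/55081*1/2 + 8218/55081*1/10 + 14507/55081*3/10 + 16447/55081*3/10 + 6462/55081*1/4 = 16447/55081 = pi_D  (ok)
  9447/55081*1/5 + 8218/55081*1/20 + 14507/55081*1/20 + 16447/55081*3/20 + 6462/55081*3/20 = 6462/55081 = pi_E  (ok)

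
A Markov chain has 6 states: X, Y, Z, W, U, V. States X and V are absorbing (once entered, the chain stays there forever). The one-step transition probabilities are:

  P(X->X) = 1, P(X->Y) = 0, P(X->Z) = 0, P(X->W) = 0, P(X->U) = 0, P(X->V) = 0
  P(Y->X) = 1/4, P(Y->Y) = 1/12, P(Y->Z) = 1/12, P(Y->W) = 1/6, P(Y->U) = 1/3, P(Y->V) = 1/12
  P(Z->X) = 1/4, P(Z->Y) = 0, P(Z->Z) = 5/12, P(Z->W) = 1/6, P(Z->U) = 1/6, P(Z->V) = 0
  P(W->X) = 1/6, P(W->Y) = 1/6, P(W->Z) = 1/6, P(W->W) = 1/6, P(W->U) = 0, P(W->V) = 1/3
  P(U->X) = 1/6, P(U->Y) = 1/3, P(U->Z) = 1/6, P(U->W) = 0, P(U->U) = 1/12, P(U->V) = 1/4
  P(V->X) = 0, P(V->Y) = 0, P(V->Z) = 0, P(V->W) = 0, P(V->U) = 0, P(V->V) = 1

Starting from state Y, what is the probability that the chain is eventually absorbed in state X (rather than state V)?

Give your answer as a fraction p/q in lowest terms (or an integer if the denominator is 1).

Answer: 1856/3005

Derivation:
Let a_i = P(absorbed in X | start in state i).
Boundary conditions: a_X = 1, a_V = 0.
For each transient state i, a_i = sum_j P(i->j) * a_j:
  a_Y = 1/4*a_X + 1/12*a_Y + 1/12*a_Z + 1/6*a_W + 1/3*a_U + 1/12*a_V
  a_Z = 1/4*a_X + 0*a_Y + 5/12*a_Z + 1/6*a_W + 1/6*a_U + 0*a_V
  a_W = 1/6*a_X + 1/6*a_Y + 1/6*a_Z + 1/6*a_W + 0*a_U + 1/3*a_V
  a_U = 1/6*a_X + 1/3*a_Y + 1/6*a_Z + 0*a_W + 1/12*a_U + 1/4*a_V

Substituting a_X = 1 and a_V = 0, rearrange to (I - Q) a = r where r[i] = P(i -> X):
  [11/12, -1/12, -1/6, -1/3] . (a_Y, a_Z, a_W, a_U) = 1/4
  [0, 7/12, -1/6, -1/6] . (a_Y, a_Z, a_W, a_U) = 1/4
  [-1/6, -1/6, 5/6, 0] . (a_Y, a_Z, a_W, a_U) = 1/6
  [-1/3, -1/6, 0, 11/12] . (a_Y, a_Z, a_W, a_U) = 1/6

Solving yields:
  a_Y = 1856/3005
  a_Z = 2149/3005
  a_W = 1402/3005
  a_U = 1612/3005

Starting state is Y, so the absorption probability is a_Y = 1856/3005.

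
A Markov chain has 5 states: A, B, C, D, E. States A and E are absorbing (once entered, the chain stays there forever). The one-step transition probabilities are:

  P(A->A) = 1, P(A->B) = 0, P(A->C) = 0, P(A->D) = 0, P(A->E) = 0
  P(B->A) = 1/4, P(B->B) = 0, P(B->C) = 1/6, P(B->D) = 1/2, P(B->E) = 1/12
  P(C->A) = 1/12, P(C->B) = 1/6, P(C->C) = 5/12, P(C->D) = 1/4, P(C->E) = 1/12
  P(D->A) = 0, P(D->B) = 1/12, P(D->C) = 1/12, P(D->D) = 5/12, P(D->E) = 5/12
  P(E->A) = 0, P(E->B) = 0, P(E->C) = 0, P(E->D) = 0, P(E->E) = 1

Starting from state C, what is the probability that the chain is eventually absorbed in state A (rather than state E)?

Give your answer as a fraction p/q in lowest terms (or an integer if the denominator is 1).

Let a_i = P(absorbed in A | start in state i).
Boundary conditions: a_A = 1, a_E = 0.
For each transient state i, a_i = sum_j P(i->j) * a_j:
  a_B = 1/4*a_A + 0*a_B + 1/6*a_C + 1/2*a_D + 1/12*a_E
  a_C = 1/12*a_A + 1/6*a_B + 5/12*a_C + 1/4*a_D + 1/12*a_E
  a_D = 0*a_A + 1/12*a_B + 1/12*a_C + 5/12*a_D + 5/12*a_E

Substituting a_A = 1 and a_E = 0, rearrange to (I - Q) a = r where r[i] = P(i -> A):
  [1, -1/6, -1/2] . (a_B, a_C, a_D) = 1/4
  [-1/6, 7/12, -1/4] . (a_B, a_C, a_D) = 1/12
  [-1/12, -1/12, 7/12] . (a_B, a_C, a_D) = 0

Solving yields:
  a_B = 79/232
  a_C = 129/464
  a_D = 41/464

Starting state is C, so the absorption probability is a_C = 129/464.

Answer: 129/464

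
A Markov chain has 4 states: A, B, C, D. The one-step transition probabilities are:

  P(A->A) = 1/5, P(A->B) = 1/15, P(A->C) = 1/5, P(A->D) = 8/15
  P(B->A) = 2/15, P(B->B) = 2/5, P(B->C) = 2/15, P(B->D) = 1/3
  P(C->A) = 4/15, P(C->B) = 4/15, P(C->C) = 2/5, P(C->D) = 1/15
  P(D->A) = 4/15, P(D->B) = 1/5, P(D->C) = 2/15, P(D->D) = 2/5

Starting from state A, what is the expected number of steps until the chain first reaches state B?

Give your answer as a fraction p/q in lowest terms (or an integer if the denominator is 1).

Let h_i = expected steps to first reach B from state i.
Boundary: h_B = 0.
First-step equations for the other states:
  h_A = 1 + 1/5*h_A + 1/15*h_B + 1/5*h_C + 8/15*h_D
  h_C = 1 + 4/15*h_A + 4/15*h_B + 2/5*h_C + 1/15*h_D
  h_D = 1 + 4/15*h_A + 1/5*h_B + 2/15*h_C + 2/5*h_D

Substituting h_B = 0 and rearranging gives the linear system (I - Q) h = 1:
  [4/5, -1/5, -8/15] . (h_A, h_C, h_D) = 1
  [-4/15, 3/5, -1/15] . (h_A, h_C, h_D) = 1
  [-4/15, -2/15, 3/5] . (h_A, h_C, h_D) = 1

Solving yields:
  h_A = 2955/476
  h_C = 600/119
  h_D = 660/119

Starting state is A, so the expected hitting time is h_A = 2955/476.

Answer: 2955/476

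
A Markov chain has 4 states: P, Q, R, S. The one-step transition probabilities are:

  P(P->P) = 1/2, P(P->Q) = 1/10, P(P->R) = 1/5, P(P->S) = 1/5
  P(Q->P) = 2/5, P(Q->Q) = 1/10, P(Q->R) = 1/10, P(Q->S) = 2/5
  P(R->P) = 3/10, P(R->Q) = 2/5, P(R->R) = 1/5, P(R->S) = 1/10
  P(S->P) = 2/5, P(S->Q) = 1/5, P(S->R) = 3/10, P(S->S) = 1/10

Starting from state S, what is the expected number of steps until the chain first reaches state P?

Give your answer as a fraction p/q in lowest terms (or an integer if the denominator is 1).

Let h_i = expected steps to first reach P from state i.
Boundary: h_P = 0.
First-step equations for the other states:
  h_Q = 1 + 2/5*h_P + 1/10*h_Q + 1/10*h_R + 2/5*h_S
  h_R = 1 + 3/10*h_P + 2/5*h_Q + 1/5*h_R + 1/10*h_S
  h_S = 1 + 2/5*h_P + 1/5*h_Q + 3/10*h_R + 1/10*h_S

Substituting h_P = 0 and rearranging gives the linear system (I - Q) h = 1:
  [9/10, -1/10, -2/5] . (h_Q, h_R, h_S) = 1
  [-2/5, 4/5, -1/10] . (h_Q, h_R, h_S) = 1
  [-1/5, -3/10, 9/10] . (h_Q, h_R, h_S) = 1

Solving yields:
  h_Q = 410/157
  h_R = 1360/471
  h_S = 1250/471

Starting state is S, so the expected hitting time is h_S = 1250/471.

Answer: 1250/471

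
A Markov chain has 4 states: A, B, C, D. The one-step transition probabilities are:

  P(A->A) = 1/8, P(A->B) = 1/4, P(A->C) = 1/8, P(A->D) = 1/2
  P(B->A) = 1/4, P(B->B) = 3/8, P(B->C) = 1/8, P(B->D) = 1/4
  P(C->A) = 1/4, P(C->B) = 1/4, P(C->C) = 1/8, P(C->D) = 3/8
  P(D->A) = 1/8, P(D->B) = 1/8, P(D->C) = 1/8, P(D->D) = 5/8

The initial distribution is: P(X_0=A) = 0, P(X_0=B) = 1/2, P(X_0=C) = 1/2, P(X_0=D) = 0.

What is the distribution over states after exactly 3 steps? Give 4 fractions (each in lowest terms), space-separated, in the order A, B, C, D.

Propagating the distribution step by step (d_{t+1} = d_t * P):
d_0 = (A=0, B=1/2, C=1/2, D=0)
  d_1[A] = 0*1/8 + 1/2*1/4 + 1/2*1/4 + 0*1/8 = 1/4
  d_1[B] = 0*1/4 + 1/2*3/8 + 1/2*1/4 + 0*1/8 = 5/16
  d_1[C] = 0*1/8 + 1/2*1/8 + 1/2*1/8 + 0*1/8 = 1/8
  d_1[D] = 0*1/2 + 1/2*1/4 + 1/2*3/8 + 0*5/8 = 5/16
d_1 = (A=1/4, B=5/16, C=1/8, D=5/16)
  d_2[A] = 1/4*1/8 + 5/16*1/4 + 1/8*1/4 + 5/16*1/8 = 23/128
  d_2[B] = 1/4*1/4 + 5/16*3/8 + 1/8*1/4 + 5/16*1/8 = 1/4
  d_2[C] = 1/4*1/8 + 5/16*1/8 + 1/8*1/8 + 5/16*1/8 = 1/8
  d_2[D] = 1/4*1/2 + 5/16*1/4 + 1/8*3/8 + 5/16*5/8 = 57/128
d_2 = (A=23/128, B=1/4, C=1/8, D=57/128)
  d_3[A] = 23/128*1/8 + 1/4*1/4 + 1/8*1/4 + 57/128*1/8 = 11/64
  d_3[B] = 23/128*1/4 + 1/4*3/8 + 1/8*1/4 + 57/128*1/8 = 231/1024
  d_3[C] = 23/128*1/8 + 1/4*1/8 + 1/8*1/8 + 57/128*1/8 = 1/8
  d_3[D] = 23/128*1/2 + 1/4*1/4 + 1/8*3/8 + 57/128*5/8 = 489/1024
d_3 = (A=11/64, B=231/1024, C=1/8, D=489/1024)

Answer: 11/64 231/1024 1/8 489/1024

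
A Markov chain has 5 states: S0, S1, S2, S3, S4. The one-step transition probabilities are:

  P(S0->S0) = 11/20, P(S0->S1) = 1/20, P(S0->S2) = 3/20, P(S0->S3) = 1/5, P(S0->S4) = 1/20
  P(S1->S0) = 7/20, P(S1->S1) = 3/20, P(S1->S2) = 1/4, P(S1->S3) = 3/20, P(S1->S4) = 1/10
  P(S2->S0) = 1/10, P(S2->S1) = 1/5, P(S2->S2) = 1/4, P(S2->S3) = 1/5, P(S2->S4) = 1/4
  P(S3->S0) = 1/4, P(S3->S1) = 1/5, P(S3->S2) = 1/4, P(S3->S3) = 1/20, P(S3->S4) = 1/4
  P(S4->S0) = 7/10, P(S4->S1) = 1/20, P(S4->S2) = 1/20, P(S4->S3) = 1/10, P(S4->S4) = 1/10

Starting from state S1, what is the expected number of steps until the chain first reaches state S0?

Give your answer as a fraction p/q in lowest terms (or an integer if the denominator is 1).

Let h_i = expected steps to first reach S0 from state i.
Boundary: h_S0 = 0.
First-step equations for the other states:
  h_S1 = 1 + 7/20*h_S0 + 3/20*h_S1 + 1/4*h_S2 + 3/20*h_S3 + 1/10*h_S4
  h_S2 = 1 + 1/10*h_S0 + 1/5*h_S1 + 1/4*h_S2 + 1/5*h_S3 + 1/4*h_S4
  h_S3 = 1 + 1/4*h_S0 + 1/5*h_S1 + 1/4*h_S2 + 1/20*h_S3 + 1/4*h_S4
  h_S4 = 1 + 7/10*h_S0 + 1/20*h_S1 + 1/20*h_S2 + 1/10*h_S3 + 1/10*h_S4

Substituting h_S0 = 0 and rearranging gives the linear system (I - Q) h = 1:
  [17/20, -1/4, -3/20, -1/10] . (h_S1, h_S2, h_S3, h_S4) = 1
  [-1/5, 3/4, -1/5, -1/4] . (h_S1, h_S2, h_S3, h_S4) = 1
  [-1/5, -1/4, 19/20, -1/4] . (h_S1, h_S2, h_S3, h_S4) = 1
  [-1/20, -1/20, -1/10, 9/10] . (h_S1, h_S2, h_S3, h_S4) = 1

Solving yields:
  h_S1 = 91360/30613
  h_S2 = 4740/1331
  h_S3 = 94800/30613
  h_S4 = 55680/30613

Starting state is S1, so the expected hitting time is h_S1 = 91360/30613.

Answer: 91360/30613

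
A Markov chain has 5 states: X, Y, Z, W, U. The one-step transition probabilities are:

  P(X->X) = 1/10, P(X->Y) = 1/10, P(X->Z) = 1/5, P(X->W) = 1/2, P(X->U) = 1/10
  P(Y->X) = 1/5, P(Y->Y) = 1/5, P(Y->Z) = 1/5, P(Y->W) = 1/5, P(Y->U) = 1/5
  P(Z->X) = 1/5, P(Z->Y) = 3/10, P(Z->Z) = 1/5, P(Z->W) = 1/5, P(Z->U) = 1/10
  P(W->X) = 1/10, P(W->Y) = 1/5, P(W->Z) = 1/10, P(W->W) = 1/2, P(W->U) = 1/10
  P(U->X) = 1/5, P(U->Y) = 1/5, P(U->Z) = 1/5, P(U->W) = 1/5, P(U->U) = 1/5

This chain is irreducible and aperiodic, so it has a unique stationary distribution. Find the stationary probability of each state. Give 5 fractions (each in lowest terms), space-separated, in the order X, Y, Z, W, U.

Answer: 3/20 403/2000 33/200 7/20 267/2000

Derivation:
The stationary distribution satisfies pi = pi * P, i.e.:
  pi_X = 1/10*pi_X + 1/5*pi_Y + 1/5*pi_Z + 1/10*pi_W + 1/5*pi_U
  pi_Y = 1/10*pi_X + 1/5*pi_Y + 3/10*pi_Z + 1/5*pi_W + 1/5*pi_U
  pi_Z = 1/5*pi_X + 1/5*pi_Y + 1/5*pi_Z + 1/10*pi_W + 1/5*pi_U
  pi_W = 1/2*pi_X + 1/5*pi_Y + 1/5*pi_Z + 1/2*pi_W + 1/5*pi_U
  pi_U = 1/10*pi_X + 1/5*pi_Y + 1/10*pi_Z + 1/10*pi_W + 1/5*pi_U
with normalization: pi_X + pi_Y + pi_Z + pi_W + pi_U = 1.

Using the first 4 balance equations plus normalization, the linear system A*pi = b is:
  [-9/10, 1/5, 1/5, 1/10, 1/5] . pi = 0
  [1/10, -4/5, 3/10, 1/5, 1/5] . pi = 0
  [1/5, 1/5, -4/5, 1/10, 1/5] . pi = 0
  [1/2, 1/5, 1/5, -1/2, 1/5] . pi = 0
  [1, 1, 1, 1, 1] . pi = 1

Solving yields:
  pi_X = 3/20
  pi_Y = 403/2000
  pi_Z = 33/200
  pi_W = 7/20
  pi_U = 267/2000

Verification (pi * P):
  3/20*1/10 + 403/2000*1/5 + 33/200*1/5 + 7/20*1/10 + 267/2000*1/5 = 3/20 = pi_X  (ok)
  3/20*1/10 + 403/2000*1/5 + 33/200*3/10 + 7/20*1/5 + 267/2000*1/5 = 403/2000 = pi_Y  (ok)
  3/20*1/5 + 403/2000*1/5 + 33/200*1/5 + 7/20*1/10 + 267/2000*1/5 = 33/200 = pi_Z  (ok)
  3/20*1/2 + 403/2000*1/5 + 33/200*1/5 + 7/20*1/2 + 267/2000*1/5 = 7/20 = pi_W  (ok)
  3/20*1/10 + 403/2000*1/5 + 33/200*1/10 + 7/20*1/10 + 267/2000*1/5 = 267/2000 = pi_U  (ok)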